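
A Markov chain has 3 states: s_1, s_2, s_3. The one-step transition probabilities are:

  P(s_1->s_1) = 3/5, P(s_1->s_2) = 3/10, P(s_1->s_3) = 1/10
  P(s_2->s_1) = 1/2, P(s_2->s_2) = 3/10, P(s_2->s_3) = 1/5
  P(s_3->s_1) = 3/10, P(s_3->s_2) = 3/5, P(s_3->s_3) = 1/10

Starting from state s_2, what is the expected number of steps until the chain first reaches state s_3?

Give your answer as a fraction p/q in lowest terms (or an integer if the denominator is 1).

Let h_i = expected steps to first reach s_3 from state i.
Boundary: h_s_3 = 0.
First-step equations for the other states:
  h_s_1 = 1 + 3/5*h_s_1 + 3/10*h_s_2 + 1/10*h_s_3
  h_s_2 = 1 + 1/2*h_s_1 + 3/10*h_s_2 + 1/5*h_s_3

Substituting h_s_3 = 0 and rearranging gives the linear system (I - Q) h = 1:
  [2/5, -3/10] . (h_s_1, h_s_2) = 1
  [-1/2, 7/10] . (h_s_1, h_s_2) = 1

Solving yields:
  h_s_1 = 100/13
  h_s_2 = 90/13

Starting state is s_2, so the expected hitting time is h_s_2 = 90/13.

Answer: 90/13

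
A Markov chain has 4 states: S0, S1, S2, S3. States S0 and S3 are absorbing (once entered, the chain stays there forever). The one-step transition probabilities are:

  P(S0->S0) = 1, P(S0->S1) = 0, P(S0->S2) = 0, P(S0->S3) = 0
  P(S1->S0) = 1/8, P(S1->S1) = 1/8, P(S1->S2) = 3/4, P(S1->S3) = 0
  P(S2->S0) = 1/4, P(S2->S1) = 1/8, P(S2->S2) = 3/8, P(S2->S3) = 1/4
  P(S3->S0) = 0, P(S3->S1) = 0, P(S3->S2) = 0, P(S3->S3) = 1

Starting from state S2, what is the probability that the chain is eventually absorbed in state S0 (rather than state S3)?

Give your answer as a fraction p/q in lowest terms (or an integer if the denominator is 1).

Let a_i = P(absorbed in S0 | start in state i).
Boundary conditions: a_S0 = 1, a_S3 = 0.
For each transient state i, a_i = sum_j P(i->j) * a_j:
  a_S1 = 1/8*a_S0 + 1/8*a_S1 + 3/4*a_S2 + 0*a_S3
  a_S2 = 1/4*a_S0 + 1/8*a_S1 + 3/8*a_S2 + 1/4*a_S3

Substituting a_S0 = 1 and a_S3 = 0, rearrange to (I - Q) a = r where r[i] = P(i -> S0):
  [7/8, -3/4] . (a_S1, a_S2) = 1/8
  [-1/8, 5/8] . (a_S1, a_S2) = 1/4

Solving yields:
  a_S1 = 17/29
  a_S2 = 15/29

Starting state is S2, so the absorption probability is a_S2 = 15/29.

Answer: 15/29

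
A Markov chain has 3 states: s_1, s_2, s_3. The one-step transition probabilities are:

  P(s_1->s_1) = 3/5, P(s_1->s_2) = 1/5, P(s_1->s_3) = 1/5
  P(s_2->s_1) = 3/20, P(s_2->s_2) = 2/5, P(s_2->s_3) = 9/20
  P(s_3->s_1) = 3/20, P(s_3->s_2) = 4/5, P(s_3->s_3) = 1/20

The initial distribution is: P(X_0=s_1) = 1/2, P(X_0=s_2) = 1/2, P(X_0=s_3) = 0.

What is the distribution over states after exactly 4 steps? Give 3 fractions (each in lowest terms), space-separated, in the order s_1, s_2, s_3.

Propagating the distribution step by step (d_{t+1} = d_t * P):
d_0 = (s_1=1/2, s_2=1/2, s_3=0)
  d_1[s_1] = 1/2*3/5 + 1/2*3/20 + 0*3/20 = 3/8
  d_1[s_2] = 1/2*1/5 + 1/2*2/5 + 0*4/5 = 3/10
  d_1[s_3] = 1/2*1/5 + 1/2*9/20 + 0*1/20 = 13/40
d_1 = (s_1=3/8, s_2=3/10, s_3=13/40)
  d_2[s_1] = 3/8*3/5 + 3/10*3/20 + 13/40*3/20 = 51/160
  d_2[s_2] = 3/8*1/5 + 3/10*2/5 + 13/40*4/5 = 91/200
  d_2[s_3] = 3/8*1/5 + 3/10*9/20 + 13/40*1/20 = 181/800
d_2 = (s_1=51/160, s_2=91/200, s_3=181/800)
  d_3[s_1] = 51/160*3/5 + 91/200*3/20 + 181/800*3/20 = 939/3200
  d_3[s_2] = 51/160*1/5 + 91/200*2/5 + 181/800*4/5 = 1707/4000
  d_3[s_3] = 51/160*1/5 + 91/200*9/20 + 181/800*1/20 = 4477/16000
d_3 = (s_1=939/3200, s_2=1707/4000, s_3=4477/16000)
  d_4[s_1] = 939/3200*3/5 + 1707/4000*3/20 + 4477/16000*3/20 = 18051/64000
  d_4[s_2] = 939/3200*1/5 + 1707/4000*2/5 + 4477/16000*4/5 = 36259/80000
  d_4[s_3] = 939/3200*1/5 + 1707/4000*9/20 + 4477/16000*1/20 = 84709/320000
d_4 = (s_1=18051/64000, s_2=36259/80000, s_3=84709/320000)

Answer: 18051/64000 36259/80000 84709/320000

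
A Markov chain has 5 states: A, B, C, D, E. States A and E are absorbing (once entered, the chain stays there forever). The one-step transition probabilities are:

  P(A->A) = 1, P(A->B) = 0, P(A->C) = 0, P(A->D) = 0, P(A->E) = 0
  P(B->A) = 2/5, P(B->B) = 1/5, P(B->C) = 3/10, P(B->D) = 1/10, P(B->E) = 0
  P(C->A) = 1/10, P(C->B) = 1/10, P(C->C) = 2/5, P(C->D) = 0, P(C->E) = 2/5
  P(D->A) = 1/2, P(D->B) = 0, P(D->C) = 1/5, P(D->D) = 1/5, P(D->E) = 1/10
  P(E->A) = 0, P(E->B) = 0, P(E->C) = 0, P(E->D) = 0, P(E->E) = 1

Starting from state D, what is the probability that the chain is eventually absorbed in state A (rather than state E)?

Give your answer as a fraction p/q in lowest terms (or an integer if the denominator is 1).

Answer: 249/358

Derivation:
Let a_i = P(absorbed in A | start in state i).
Boundary conditions: a_A = 1, a_E = 0.
For each transient state i, a_i = sum_j P(i->j) * a_j:
  a_B = 2/5*a_A + 1/5*a_B + 3/10*a_C + 1/10*a_D + 0*a_E
  a_C = 1/10*a_A + 1/10*a_B + 2/5*a_C + 0*a_D + 2/5*a_E
  a_D = 1/2*a_A + 0*a_B + 1/5*a_C + 1/5*a_D + 1/10*a_E

Substituting a_A = 1 and a_E = 0, rearrange to (I - Q) a = r where r[i] = P(i -> A):
  [4/5, -3/10, -1/10] . (a_B, a_C, a_D) = 2/5
  [-1/10, 3/5, 0] . (a_B, a_C, a_D) = 1/10
  [0, -1/5, 4/5] . (a_B, a_C, a_D) = 1/2

Solving yields:
  a_B = 124/179
  a_C = 101/358
  a_D = 249/358

Starting state is D, so the absorption probability is a_D = 249/358.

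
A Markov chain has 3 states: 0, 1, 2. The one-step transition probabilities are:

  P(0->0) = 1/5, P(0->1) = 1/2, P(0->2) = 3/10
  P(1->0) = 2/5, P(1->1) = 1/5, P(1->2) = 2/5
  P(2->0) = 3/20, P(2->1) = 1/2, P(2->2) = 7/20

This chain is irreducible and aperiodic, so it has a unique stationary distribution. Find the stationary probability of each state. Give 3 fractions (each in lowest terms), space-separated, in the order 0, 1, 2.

The stationary distribution satisfies pi = pi * P, i.e.:
  pi_0 = 1/5*pi_0 + 2/5*pi_1 + 3/20*pi_2
  pi_1 = 1/2*pi_0 + 1/5*pi_1 + 1/2*pi_2
  pi_2 = 3/10*pi_0 + 2/5*pi_1 + 7/20*pi_2
with normalization: pi_0 + pi_1 + pi_2 = 1.

Using the first 2 balance equations plus normalization, the linear system A*pi = b is:
  [-4/5, 2/5, 3/20] . pi = 0
  [1/2, -4/5, 1/2] . pi = 0
  [1, 1, 1] . pi = 1

Solving yields:
  pi_0 = 64/247
  pi_1 = 5/13
  pi_2 = 88/247

Verification (pi * P):
  64/247*1/5 + 5/13*2/5 + 88/247*3/20 = 64/247 = pi_0  (ok)
  64/247*1/2 + 5/13*1/5 + 88/247*1/2 = 5/13 = pi_1  (ok)
  64/247*3/10 + 5/13*2/5 + 88/247*7/20 = 88/247 = pi_2  (ok)

Answer: 64/247 5/13 88/247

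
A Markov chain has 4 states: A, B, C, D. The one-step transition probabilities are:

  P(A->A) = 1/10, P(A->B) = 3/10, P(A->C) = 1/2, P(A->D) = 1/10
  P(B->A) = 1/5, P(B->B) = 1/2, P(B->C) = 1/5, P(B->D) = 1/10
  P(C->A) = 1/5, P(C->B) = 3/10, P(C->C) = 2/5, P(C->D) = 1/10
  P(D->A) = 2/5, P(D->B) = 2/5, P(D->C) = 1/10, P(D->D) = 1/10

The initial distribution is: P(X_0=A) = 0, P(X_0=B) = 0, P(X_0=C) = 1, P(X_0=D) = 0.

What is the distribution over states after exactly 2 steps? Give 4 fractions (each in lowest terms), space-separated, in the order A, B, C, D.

Answer: 1/5 37/100 33/100 1/10

Derivation:
Propagating the distribution step by step (d_{t+1} = d_t * P):
d_0 = (A=0, B=0, C=1, D=0)
  d_1[A] = 0*1/10 + 0*1/5 + 1*1/5 + 0*2/5 = 1/5
  d_1[B] = 0*3/10 + 0*1/2 + 1*3/10 + 0*2/5 = 3/10
  d_1[C] = 0*1/2 + 0*1/5 + 1*2/5 + 0*1/10 = 2/5
  d_1[D] = 0*1/10 + 0*1/10 + 1*1/10 + 0*1/10 = 1/10
d_1 = (A=1/5, B=3/10, C=2/5, D=1/10)
  d_2[A] = 1/5*1/10 + 3/10*1/5 + 2/5*1/5 + 1/10*2/5 = 1/5
  d_2[B] = 1/5*3/10 + 3/10*1/2 + 2/5*3/10 + 1/10*2/5 = 37/100
  d_2[C] = 1/5*1/2 + 3/10*1/5 + 2/5*2/5 + 1/10*1/10 = 33/100
  d_2[D] = 1/5*1/10 + 3/10*1/10 + 2/5*1/10 + 1/10*1/10 = 1/10
d_2 = (A=1/5, B=37/100, C=33/100, D=1/10)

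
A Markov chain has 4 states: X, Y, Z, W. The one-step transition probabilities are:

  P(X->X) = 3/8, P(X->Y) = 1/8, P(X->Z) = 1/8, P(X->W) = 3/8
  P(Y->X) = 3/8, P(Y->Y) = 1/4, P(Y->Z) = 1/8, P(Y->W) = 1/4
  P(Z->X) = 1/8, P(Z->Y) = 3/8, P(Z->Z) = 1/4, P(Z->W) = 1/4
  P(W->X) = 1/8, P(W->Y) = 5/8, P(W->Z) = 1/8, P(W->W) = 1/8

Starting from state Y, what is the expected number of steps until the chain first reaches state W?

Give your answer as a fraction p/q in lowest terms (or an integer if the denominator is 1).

Answer: 448/131

Derivation:
Let h_i = expected steps to first reach W from state i.
Boundary: h_W = 0.
First-step equations for the other states:
  h_X = 1 + 3/8*h_X + 1/8*h_Y + 1/8*h_Z + 3/8*h_W
  h_Y = 1 + 3/8*h_X + 1/4*h_Y + 1/8*h_Z + 1/4*h_W
  h_Z = 1 + 1/8*h_X + 3/8*h_Y + 1/4*h_Z + 1/4*h_W

Substituting h_W = 0 and rearranging gives the linear system (I - Q) h = 1:
  [5/8, -1/8, -1/8] . (h_X, h_Y, h_Z) = 1
  [-3/8, 3/4, -1/8] . (h_X, h_Y, h_Z) = 1
  [-1/8, -3/8, 3/4] . (h_X, h_Y, h_Z) = 1

Solving yields:
  h_X = 392/131
  h_Y = 448/131
  h_Z = 464/131

Starting state is Y, so the expected hitting time is h_Y = 448/131.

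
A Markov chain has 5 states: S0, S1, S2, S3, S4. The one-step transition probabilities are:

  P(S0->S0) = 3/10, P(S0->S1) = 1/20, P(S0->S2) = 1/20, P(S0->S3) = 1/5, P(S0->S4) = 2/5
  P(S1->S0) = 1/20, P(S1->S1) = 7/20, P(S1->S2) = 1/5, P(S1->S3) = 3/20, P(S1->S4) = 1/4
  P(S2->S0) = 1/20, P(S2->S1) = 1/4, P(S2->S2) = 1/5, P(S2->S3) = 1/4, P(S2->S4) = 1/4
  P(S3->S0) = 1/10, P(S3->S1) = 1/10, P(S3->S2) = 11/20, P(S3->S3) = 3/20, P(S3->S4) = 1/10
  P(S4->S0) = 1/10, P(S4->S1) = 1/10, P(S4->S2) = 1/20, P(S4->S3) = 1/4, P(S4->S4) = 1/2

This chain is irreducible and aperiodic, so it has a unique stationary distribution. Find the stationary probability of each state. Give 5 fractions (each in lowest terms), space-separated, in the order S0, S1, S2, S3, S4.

Answer: 367/3623 3667/21738 4577/21738 4507/21738 6785/21738

Derivation:
The stationary distribution satisfies pi = pi * P, i.e.:
  pi_S0 = 3/10*pi_S0 + 1/20*pi_S1 + 1/20*pi_S2 + 1/10*pi_S3 + 1/10*pi_S4
  pi_S1 = 1/20*pi_S0 + 7/20*pi_S1 + 1/4*pi_S2 + 1/10*pi_S3 + 1/10*pi_S4
  pi_S2 = 1/20*pi_S0 + 1/5*pi_S1 + 1/5*pi_S2 + 11/20*pi_S3 + 1/20*pi_S4
  pi_S3 = 1/5*pi_S0 + 3/20*pi_S1 + 1/4*pi_S2 + 3/20*pi_S3 + 1/4*pi_S4
  pi_S4 = 2/5*pi_S0 + 1/4*pi_S1 + 1/4*pi_S2 + 1/10*pi_S3 + 1/2*pi_S4
with normalization: pi_S0 + pi_S1 + pi_S2 + pi_S3 + pi_S4 = 1.

Using the first 4 balance equations plus normalization, the linear system A*pi = b is:
  [-7/10, 1/20, 1/20, 1/10, 1/10] . pi = 0
  [1/20, -13/20, 1/4, 1/10, 1/10] . pi = 0
  [1/20, 1/5, -4/5, 11/20, 1/20] . pi = 0
  [1/5, 3/20, 1/4, -17/20, 1/4] . pi = 0
  [1, 1, 1, 1, 1] . pi = 1

Solving yields:
  pi_S0 = 367/3623
  pi_S1 = 3667/21738
  pi_S2 = 4577/21738
  pi_S3 = 4507/21738
  pi_S4 = 6785/21738

Verification (pi * P):
  367/3623*3/10 + 3667/21738*1/20 + 4577/21738*1/20 + 4507/21738*1/10 + 6785/21738*1/10 = 367/3623 = pi_S0  (ok)
  367/3623*1/20 + 3667/21738*7/20 + 4577/21738*1/4 + 4507/21738*1/10 + 6785/21738*1/10 = 3667/21738 = pi_S1  (ok)
  367/3623*1/20 + 3667/21738*1/5 + 4577/21738*1/5 + 4507/21738*11/20 + 6785/21738*1/20 = 4577/21738 = pi_S2  (ok)
  367/3623*1/5 + 3667/21738*3/20 + 4577/21738*1/4 + 4507/21738*3/20 + 6785/21738*1/4 = 4507/21738 = pi_S3  (ok)
  367/3623*2/5 + 3667/21738*1/4 + 4577/21738*1/4 + 4507/21738*1/10 + 6785/21738*1/2 = 6785/21738 = pi_S4  (ok)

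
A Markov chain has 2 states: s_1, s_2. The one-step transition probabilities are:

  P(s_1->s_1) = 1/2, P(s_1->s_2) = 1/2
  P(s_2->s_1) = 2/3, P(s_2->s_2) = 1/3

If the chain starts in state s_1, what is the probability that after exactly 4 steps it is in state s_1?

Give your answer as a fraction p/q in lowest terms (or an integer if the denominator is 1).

Answer: 247/432

Derivation:
Computing P^4 by repeated multiplication:
P^1 =
  s_1: [1/2, 1/2]
  s_2: [2/3, 1/3]
P^2 =
  s_1: [7/12, 5/12]
  s_2: [5/9, 4/9]
P^3 =
  s_1: [41/72, 31/72]
  s_2: [31/54, 23/54]
P^4 =
  s_1: [247/432, 185/432]
  s_2: [185/324, 139/324]

(P^4)[s_1 -> s_1] = 247/432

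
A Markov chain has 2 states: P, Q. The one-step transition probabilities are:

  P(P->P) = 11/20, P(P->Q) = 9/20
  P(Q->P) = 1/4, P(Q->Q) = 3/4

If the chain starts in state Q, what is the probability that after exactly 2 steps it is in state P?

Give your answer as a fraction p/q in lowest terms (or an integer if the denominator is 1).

Answer: 13/40

Derivation:
Computing P^2 by repeated multiplication:
P^1 =
  P: [11/20, 9/20]
  Q: [1/4, 3/4]
P^2 =
  P: [83/200, 117/200]
  Q: [13/40, 27/40]

(P^2)[Q -> P] = 13/40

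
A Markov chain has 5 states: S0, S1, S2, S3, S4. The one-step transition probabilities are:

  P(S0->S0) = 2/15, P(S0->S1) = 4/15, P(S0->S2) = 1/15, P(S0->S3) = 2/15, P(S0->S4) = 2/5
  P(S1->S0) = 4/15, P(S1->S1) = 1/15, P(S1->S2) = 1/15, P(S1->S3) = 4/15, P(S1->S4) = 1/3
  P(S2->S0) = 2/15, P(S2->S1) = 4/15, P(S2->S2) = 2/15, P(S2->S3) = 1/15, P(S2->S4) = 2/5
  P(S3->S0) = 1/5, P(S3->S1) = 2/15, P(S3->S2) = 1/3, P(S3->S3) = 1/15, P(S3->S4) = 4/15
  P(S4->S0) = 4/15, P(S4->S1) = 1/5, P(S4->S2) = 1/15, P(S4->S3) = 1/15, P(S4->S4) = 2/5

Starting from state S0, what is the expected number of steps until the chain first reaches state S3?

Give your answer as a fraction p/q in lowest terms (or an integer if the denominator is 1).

Answer: 56490/7319

Derivation:
Let h_i = expected steps to first reach S3 from state i.
Boundary: h_S3 = 0.
First-step equations for the other states:
  h_S0 = 1 + 2/15*h_S0 + 4/15*h_S1 + 1/15*h_S2 + 2/15*h_S3 + 2/5*h_S4
  h_S1 = 1 + 4/15*h_S0 + 1/15*h_S1 + 1/15*h_S2 + 4/15*h_S3 + 1/3*h_S4
  h_S2 = 1 + 2/15*h_S0 + 4/15*h_S1 + 2/15*h_S2 + 1/15*h_S3 + 2/5*h_S4
  h_S4 = 1 + 4/15*h_S0 + 1/5*h_S1 + 1/15*h_S2 + 1/15*h_S3 + 2/5*h_S4

Substituting h_S3 = 0 and rearranging gives the linear system (I - Q) h = 1:
  [13/15, -4/15, -1/15, -2/5] . (h_S0, h_S1, h_S2, h_S4) = 1
  [-4/15, 14/15, -1/15, -1/3] . (h_S0, h_S1, h_S2, h_S4) = 1
  [-2/15, -4/15, 13/15, -2/5] . (h_S0, h_S1, h_S2, h_S4) = 1
  [-4/15, -1/5, -1/15, 3/5] . (h_S0, h_S1, h_S2, h_S4) = 1

Solving yields:
  h_S0 = 56490/7319
  h_S1 = 49980/7319
  h_S2 = 60525/7319
  h_S4 = 60690/7319

Starting state is S0, so the expected hitting time is h_S0 = 56490/7319.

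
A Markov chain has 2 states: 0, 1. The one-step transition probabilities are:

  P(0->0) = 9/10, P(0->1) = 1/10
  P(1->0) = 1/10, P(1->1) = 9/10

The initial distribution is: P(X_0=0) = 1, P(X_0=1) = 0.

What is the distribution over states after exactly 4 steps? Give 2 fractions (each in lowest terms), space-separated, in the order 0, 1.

Propagating the distribution step by step (d_{t+1} = d_t * P):
d_0 = (0=1, 1=0)
  d_1[0] = 1*9/10 + 0*1/10 = 9/10
  d_1[1] = 1*1/10 + 0*9/10 = 1/10
d_1 = (0=9/10, 1=1/10)
  d_2[0] = 9/10*9/10 + 1/10*1/10 = 41/50
  d_2[1] = 9/10*1/10 + 1/10*9/10 = 9/50
d_2 = (0=41/50, 1=9/50)
  d_3[0] = 41/50*9/10 + 9/50*1/10 = 189/250
  d_3[1] = 41/50*1/10 + 9/50*9/10 = 61/250
d_3 = (0=189/250, 1=61/250)
  d_4[0] = 189/250*9/10 + 61/250*1/10 = 881/1250
  d_4[1] = 189/250*1/10 + 61/250*9/10 = 369/1250
d_4 = (0=881/1250, 1=369/1250)

Answer: 881/1250 369/1250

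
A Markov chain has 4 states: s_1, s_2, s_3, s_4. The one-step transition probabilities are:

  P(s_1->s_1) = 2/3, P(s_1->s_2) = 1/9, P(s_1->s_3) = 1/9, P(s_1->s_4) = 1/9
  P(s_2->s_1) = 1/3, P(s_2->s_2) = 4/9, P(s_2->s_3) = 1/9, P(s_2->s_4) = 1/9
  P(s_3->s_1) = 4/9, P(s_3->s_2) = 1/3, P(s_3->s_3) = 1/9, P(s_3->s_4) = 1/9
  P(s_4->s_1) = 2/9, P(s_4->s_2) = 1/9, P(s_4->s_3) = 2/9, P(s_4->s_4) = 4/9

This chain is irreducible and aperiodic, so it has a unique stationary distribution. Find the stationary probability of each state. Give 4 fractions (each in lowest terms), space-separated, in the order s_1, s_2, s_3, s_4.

Answer: 40/81 17/81 7/54 1/6

Derivation:
The stationary distribution satisfies pi = pi * P, i.e.:
  pi_s_1 = 2/3*pi_s_1 + 1/3*pi_s_2 + 4/9*pi_s_3 + 2/9*pi_s_4
  pi_s_2 = 1/9*pi_s_1 + 4/9*pi_s_2 + 1/3*pi_s_3 + 1/9*pi_s_4
  pi_s_3 = 1/9*pi_s_1 + 1/9*pi_s_2 + 1/9*pi_s_3 + 2/9*pi_s_4
  pi_s_4 = 1/9*pi_s_1 + 1/9*pi_s_2 + 1/9*pi_s_3 + 4/9*pi_s_4
with normalization: pi_s_1 + pi_s_2 + pi_s_3 + pi_s_4 = 1.

Using the first 3 balance equations plus normalization, the linear system A*pi = b is:
  [-1/3, 1/3, 4/9, 2/9] . pi = 0
  [1/9, -5/9, 1/3, 1/9] . pi = 0
  [1/9, 1/9, -8/9, 2/9] . pi = 0
  [1, 1, 1, 1] . pi = 1

Solving yields:
  pi_s_1 = 40/81
  pi_s_2 = 17/81
  pi_s_3 = 7/54
  pi_s_4 = 1/6

Verification (pi * P):
  40/81*2/3 + 17/81*1/3 + 7/54*4/9 + 1/6*2/9 = 40/81 = pi_s_1  (ok)
  40/81*1/9 + 17/81*4/9 + 7/54*1/3 + 1/6*1/9 = 17/81 = pi_s_2  (ok)
  40/81*1/9 + 17/81*1/9 + 7/54*1/9 + 1/6*2/9 = 7/54 = pi_s_3  (ok)
  40/81*1/9 + 17/81*1/9 + 7/54*1/9 + 1/6*4/9 = 1/6 = pi_s_4  (ok)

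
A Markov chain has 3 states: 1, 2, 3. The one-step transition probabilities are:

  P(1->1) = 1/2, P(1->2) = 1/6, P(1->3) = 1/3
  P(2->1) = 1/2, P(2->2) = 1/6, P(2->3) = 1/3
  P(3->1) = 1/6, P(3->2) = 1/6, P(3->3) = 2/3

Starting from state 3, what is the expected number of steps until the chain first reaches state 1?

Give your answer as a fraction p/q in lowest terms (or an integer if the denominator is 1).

Let h_i = expected steps to first reach 1 from state i.
Boundary: h_1 = 0.
First-step equations for the other states:
  h_2 = 1 + 1/2*h_1 + 1/6*h_2 + 1/3*h_3
  h_3 = 1 + 1/6*h_1 + 1/6*h_2 + 2/3*h_3

Substituting h_1 = 0 and rearranging gives the linear system (I - Q) h = 1:
  [5/6, -1/3] . (h_2, h_3) = 1
  [-1/6, 1/3] . (h_2, h_3) = 1

Solving yields:
  h_2 = 3
  h_3 = 9/2

Starting state is 3, so the expected hitting time is h_3 = 9/2.

Answer: 9/2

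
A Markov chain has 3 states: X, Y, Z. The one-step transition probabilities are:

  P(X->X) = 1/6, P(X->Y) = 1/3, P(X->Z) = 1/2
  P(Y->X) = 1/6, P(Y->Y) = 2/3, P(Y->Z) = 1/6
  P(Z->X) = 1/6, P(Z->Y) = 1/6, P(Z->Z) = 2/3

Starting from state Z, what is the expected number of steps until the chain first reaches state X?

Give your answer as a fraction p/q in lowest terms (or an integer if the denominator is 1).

Let h_i = expected steps to first reach X from state i.
Boundary: h_X = 0.
First-step equations for the other states:
  h_Y = 1 + 1/6*h_X + 2/3*h_Y + 1/6*h_Z
  h_Z = 1 + 1/6*h_X + 1/6*h_Y + 2/3*h_Z

Substituting h_X = 0 and rearranging gives the linear system (I - Q) h = 1:
  [1/3, -1/6] . (h_Y, h_Z) = 1
  [-1/6, 1/3] . (h_Y, h_Z) = 1

Solving yields:
  h_Y = 6
  h_Z = 6

Starting state is Z, so the expected hitting time is h_Z = 6.

Answer: 6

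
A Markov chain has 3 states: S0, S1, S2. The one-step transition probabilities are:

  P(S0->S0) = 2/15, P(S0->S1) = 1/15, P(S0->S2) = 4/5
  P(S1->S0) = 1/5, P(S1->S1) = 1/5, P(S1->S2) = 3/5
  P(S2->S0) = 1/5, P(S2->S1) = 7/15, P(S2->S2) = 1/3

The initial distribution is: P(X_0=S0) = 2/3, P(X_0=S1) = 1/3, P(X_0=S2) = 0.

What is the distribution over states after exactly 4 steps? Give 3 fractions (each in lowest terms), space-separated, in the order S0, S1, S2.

Propagating the distribution step by step (d_{t+1} = d_t * P):
d_0 = (S0=2/3, S1=1/3, S2=0)
  d_1[S0] = 2/3*2/15 + 1/3*1/5 + 0*1/5 = 7/45
  d_1[S1] = 2/3*1/15 + 1/3*1/5 + 0*7/15 = 1/9
  d_1[S2] = 2/3*4/5 + 1/3*3/5 + 0*1/3 = 11/15
d_1 = (S0=7/45, S1=1/9, S2=11/15)
  d_2[S0] = 7/45*2/15 + 1/9*1/5 + 11/15*1/5 = 128/675
  d_2[S1] = 7/45*1/15 + 1/9*1/5 + 11/15*7/15 = 253/675
  d_2[S2] = 7/45*4/5 + 1/9*3/5 + 11/15*1/3 = 98/225
d_2 = (S0=128/675, S1=253/675, S2=98/225)
  d_3[S0] = 128/675*2/15 + 253/675*1/5 + 98/225*1/5 = 1897/10125
  d_3[S1] = 128/675*1/15 + 253/675*1/5 + 98/225*7/15 = 589/2025
  d_3[S2] = 128/675*4/5 + 253/675*3/5 + 98/225*1/3 = 587/1125
d_3 = (S0=1897/10125, S1=589/2025, S2=587/1125)
  d_4[S0] = 1897/10125*2/15 + 589/2025*1/5 + 587/1125*1/5 = 28478/151875
  d_4[S1] = 1897/10125*1/15 + 589/2025*1/5 + 587/1125*7/15 = 47713/151875
  d_4[S2] = 1897/10125*4/5 + 589/2025*3/5 + 587/1125*1/3 = 25228/50625
d_4 = (S0=28478/151875, S1=47713/151875, S2=25228/50625)

Answer: 28478/151875 47713/151875 25228/50625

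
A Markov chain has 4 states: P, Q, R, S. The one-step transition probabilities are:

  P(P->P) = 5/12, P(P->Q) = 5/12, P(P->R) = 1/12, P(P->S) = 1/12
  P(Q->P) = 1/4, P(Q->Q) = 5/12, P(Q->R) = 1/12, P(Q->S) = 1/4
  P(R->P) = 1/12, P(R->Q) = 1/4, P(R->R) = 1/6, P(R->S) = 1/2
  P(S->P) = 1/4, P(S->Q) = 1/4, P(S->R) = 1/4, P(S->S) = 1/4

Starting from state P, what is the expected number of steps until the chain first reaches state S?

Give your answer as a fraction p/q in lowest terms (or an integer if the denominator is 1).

Answer: 792/149

Derivation:
Let h_i = expected steps to first reach S from state i.
Boundary: h_S = 0.
First-step equations for the other states:
  h_P = 1 + 5/12*h_P + 5/12*h_Q + 1/12*h_R + 1/12*h_S
  h_Q = 1 + 1/4*h_P + 5/12*h_Q + 1/12*h_R + 1/4*h_S
  h_R = 1 + 1/12*h_P + 1/4*h_Q + 1/6*h_R + 1/2*h_S

Substituting h_S = 0 and rearranging gives the linear system (I - Q) h = 1:
  [7/12, -5/12, -1/12] . (h_P, h_Q, h_R) = 1
  [-1/4, 7/12, -1/12] . (h_P, h_Q, h_R) = 1
  [-1/12, -1/4, 5/6] . (h_P, h_Q, h_R) = 1

Solving yields:
  h_P = 792/149
  h_Q = 660/149
  h_R = 456/149

Starting state is P, so the expected hitting time is h_P = 792/149.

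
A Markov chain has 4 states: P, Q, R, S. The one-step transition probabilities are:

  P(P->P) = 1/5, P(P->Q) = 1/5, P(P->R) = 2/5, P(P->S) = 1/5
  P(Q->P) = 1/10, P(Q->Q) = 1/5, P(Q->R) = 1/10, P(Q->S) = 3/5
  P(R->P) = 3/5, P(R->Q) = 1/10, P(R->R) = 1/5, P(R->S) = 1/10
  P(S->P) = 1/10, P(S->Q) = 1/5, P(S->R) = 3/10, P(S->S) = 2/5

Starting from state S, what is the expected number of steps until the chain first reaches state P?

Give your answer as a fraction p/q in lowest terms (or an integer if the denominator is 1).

Let h_i = expected steps to first reach P from state i.
Boundary: h_P = 0.
First-step equations for the other states:
  h_Q = 1 + 1/10*h_P + 1/5*h_Q + 1/10*h_R + 3/5*h_S
  h_R = 1 + 3/5*h_P + 1/10*h_Q + 1/5*h_R + 1/10*h_S
  h_S = 1 + 1/10*h_P + 1/5*h_Q + 3/10*h_R + 2/5*h_S

Substituting h_P = 0 and rearranging gives the linear system (I - Q) h = 1:
  [4/5, -1/10, -3/5] . (h_Q, h_R, h_S) = 1
  [-1/10, 4/5, -1/10] . (h_Q, h_R, h_S) = 1
  [-1/5, -3/10, 3/5] . (h_Q, h_R, h_S) = 1

Solving yields:
  h_Q = 590/119
  h_R = 290/119
  h_S = 540/119

Starting state is S, so the expected hitting time is h_S = 540/119.

Answer: 540/119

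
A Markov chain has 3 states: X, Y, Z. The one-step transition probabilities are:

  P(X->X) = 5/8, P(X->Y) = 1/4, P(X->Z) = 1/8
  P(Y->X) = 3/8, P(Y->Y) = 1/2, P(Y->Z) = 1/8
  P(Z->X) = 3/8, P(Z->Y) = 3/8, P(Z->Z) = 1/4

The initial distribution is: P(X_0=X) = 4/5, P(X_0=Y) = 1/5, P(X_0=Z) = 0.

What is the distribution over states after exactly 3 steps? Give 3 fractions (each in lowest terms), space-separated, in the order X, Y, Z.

Propagating the distribution step by step (d_{t+1} = d_t * P):
d_0 = (X=4/5, Y=1/5, Z=0)
  d_1[X] = 4/5*5/8 + 1/5*3/8 + 0*3/8 = 23/40
  d_1[Y] = 4/5*1/4 + 1/5*1/2 + 0*3/8 = 3/10
  d_1[Z] = 4/5*1/8 + 1/5*1/8 + 0*1/4 = 1/8
d_1 = (X=23/40, Y=3/10, Z=1/8)
  d_2[X] = 23/40*5/8 + 3/10*3/8 + 1/8*3/8 = 83/160
  d_2[Y] = 23/40*1/4 + 3/10*1/2 + 1/8*3/8 = 109/320
  d_2[Z] = 23/40*1/8 + 3/10*1/8 + 1/8*1/4 = 9/64
d_2 = (X=83/160, Y=109/320, Z=9/64)
  d_3[X] = 83/160*5/8 + 109/320*3/8 + 9/64*3/8 = 323/640
  d_3[Y] = 83/160*1/4 + 109/320*1/2 + 9/64*3/8 = 903/2560
  d_3[Z] = 83/160*1/8 + 109/320*1/8 + 9/64*1/4 = 73/512
d_3 = (X=323/640, Y=903/2560, Z=73/512)

Answer: 323/640 903/2560 73/512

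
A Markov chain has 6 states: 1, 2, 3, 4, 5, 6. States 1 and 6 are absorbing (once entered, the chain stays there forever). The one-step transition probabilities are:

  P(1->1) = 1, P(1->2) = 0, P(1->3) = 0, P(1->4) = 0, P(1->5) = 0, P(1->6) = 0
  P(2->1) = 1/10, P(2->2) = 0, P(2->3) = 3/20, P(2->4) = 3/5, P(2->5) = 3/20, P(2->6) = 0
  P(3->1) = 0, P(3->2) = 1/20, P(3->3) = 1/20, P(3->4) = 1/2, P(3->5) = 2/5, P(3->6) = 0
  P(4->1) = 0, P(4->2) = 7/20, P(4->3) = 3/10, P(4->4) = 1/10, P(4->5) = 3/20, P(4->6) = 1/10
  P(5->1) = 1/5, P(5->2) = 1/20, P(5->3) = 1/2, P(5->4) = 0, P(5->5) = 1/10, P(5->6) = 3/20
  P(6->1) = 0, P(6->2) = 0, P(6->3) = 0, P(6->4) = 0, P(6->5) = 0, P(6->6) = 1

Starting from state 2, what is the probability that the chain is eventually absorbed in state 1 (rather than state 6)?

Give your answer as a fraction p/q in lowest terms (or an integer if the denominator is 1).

Answer: 1432/2753

Derivation:
Let a_i = P(absorbed in 1 | start in state i).
Boundary conditions: a_1 = 1, a_6 = 0.
For each transient state i, a_i = sum_j P(i->j) * a_j:
  a_2 = 1/10*a_1 + 0*a_2 + 3/20*a_3 + 3/5*a_4 + 3/20*a_5 + 0*a_6
  a_3 = 0*a_1 + 1/20*a_2 + 1/20*a_3 + 1/2*a_4 + 2/5*a_5 + 0*a_6
  a_4 = 0*a_1 + 7/20*a_2 + 3/10*a_3 + 1/10*a_4 + 3/20*a_5 + 1/10*a_6
  a_5 = 1/5*a_1 + 1/20*a_2 + 1/2*a_3 + 0*a_4 + 1/10*a_5 + 3/20*a_6

Substituting a_1 = 1 and a_6 = 0, rearrange to (I - Q) a = r where r[i] = P(i -> 1):
  [1, -3/20, -3/5, -3/20] . (a_2, a_3, a_4, a_5) = 1/10
  [-1/20, 19/20, -1/2, -2/5] . (a_2, a_3, a_4, a_5) = 0
  [-7/20, -3/10, 9/10, -3/20] . (a_2, a_3, a_4, a_5) = 0
  [-1/20, -1/2, 0, 9/10] . (a_2, a_3, a_4, a_5) = 1/5

Solving yields:
  a_2 = 1432/2753
  a_3 = 1329/2753
  a_4 = 7429/16518
  a_5 = 4289/8259

Starting state is 2, so the absorption probability is a_2 = 1432/2753.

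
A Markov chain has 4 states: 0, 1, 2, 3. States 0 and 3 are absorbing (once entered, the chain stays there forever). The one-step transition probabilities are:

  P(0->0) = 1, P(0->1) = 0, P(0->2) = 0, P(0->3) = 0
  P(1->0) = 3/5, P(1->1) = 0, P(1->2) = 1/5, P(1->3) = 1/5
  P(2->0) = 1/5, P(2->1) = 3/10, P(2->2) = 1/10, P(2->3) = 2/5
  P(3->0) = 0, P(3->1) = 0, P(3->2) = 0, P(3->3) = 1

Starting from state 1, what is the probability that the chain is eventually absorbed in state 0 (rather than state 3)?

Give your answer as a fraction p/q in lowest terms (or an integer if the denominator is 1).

Let a_i = P(absorbed in 0 | start in state i).
Boundary conditions: a_0 = 1, a_3 = 0.
For each transient state i, a_i = sum_j P(i->j) * a_j:
  a_1 = 3/5*a_0 + 0*a_1 + 1/5*a_2 + 1/5*a_3
  a_2 = 1/5*a_0 + 3/10*a_1 + 1/10*a_2 + 2/5*a_3

Substituting a_0 = 1 and a_3 = 0, rearrange to (I - Q) a = r where r[i] = P(i -> 0):
  [1, -1/5] . (a_1, a_2) = 3/5
  [-3/10, 9/10] . (a_1, a_2) = 1/5

Solving yields:
  a_1 = 29/42
  a_2 = 19/42

Starting state is 1, so the absorption probability is a_1 = 29/42.

Answer: 29/42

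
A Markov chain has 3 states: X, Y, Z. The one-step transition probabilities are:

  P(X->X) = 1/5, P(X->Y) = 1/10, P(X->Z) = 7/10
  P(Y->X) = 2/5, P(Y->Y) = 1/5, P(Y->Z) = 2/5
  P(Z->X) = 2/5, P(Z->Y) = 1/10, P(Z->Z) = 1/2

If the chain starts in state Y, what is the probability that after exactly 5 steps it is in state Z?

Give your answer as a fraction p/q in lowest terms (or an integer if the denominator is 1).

Answer: 6943/12500

Derivation:
Computing P^5 by repeated multiplication:
P^1 =
  X: [1/5, 1/10, 7/10]
  Y: [2/5, 1/5, 2/5]
  Z: [2/5, 1/10, 1/2]
P^2 =
  X: [9/25, 11/100, 53/100]
  Y: [8/25, 3/25, 14/25]
  Z: [8/25, 11/100, 57/100]
P^3 =
  X: [41/125, 111/1000, 561/1000]
  Y: [42/125, 14/125, 69/125]
  Z: [42/125, 111/1000, 553/1000]
P^4 =
  X: [209/625, 1111/10000, 1109/2000]
  Y: [208/625, 139/1250, 139/250]
  Z: [208/625, 1111/10000, 5561/10000]
P^5 =
  X: [1041/3125, 11111/100000, 55577/100000]
  Y: [1042/3125, 1389/12500, 6943/12500]
  Z: [1042/3125, 11111/100000, 11109/20000]

(P^5)[Y -> Z] = 6943/12500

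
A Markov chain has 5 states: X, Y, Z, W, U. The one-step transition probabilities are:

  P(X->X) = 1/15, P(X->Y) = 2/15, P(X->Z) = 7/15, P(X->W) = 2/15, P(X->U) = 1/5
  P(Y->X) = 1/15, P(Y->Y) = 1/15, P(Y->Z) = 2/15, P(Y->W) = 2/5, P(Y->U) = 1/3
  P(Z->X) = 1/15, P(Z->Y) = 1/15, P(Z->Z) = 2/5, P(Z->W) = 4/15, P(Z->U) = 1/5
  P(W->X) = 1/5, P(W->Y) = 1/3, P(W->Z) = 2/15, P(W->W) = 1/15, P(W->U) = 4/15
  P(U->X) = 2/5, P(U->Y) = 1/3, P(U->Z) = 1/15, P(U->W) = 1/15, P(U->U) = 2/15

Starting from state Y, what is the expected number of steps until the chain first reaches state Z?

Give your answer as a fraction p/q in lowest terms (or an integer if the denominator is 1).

Let h_i = expected steps to first reach Z from state i.
Boundary: h_Z = 0.
First-step equations for the other states:
  h_X = 1 + 1/15*h_X + 2/15*h_Y + 7/15*h_Z + 2/15*h_W + 1/5*h_U
  h_Y = 1 + 1/15*h_X + 1/15*h_Y + 2/15*h_Z + 2/5*h_W + 1/3*h_U
  h_W = 1 + 1/5*h_X + 1/3*h_Y + 2/15*h_Z + 1/15*h_W + 4/15*h_U
  h_U = 1 + 2/5*h_X + 1/3*h_Y + 1/15*h_Z + 1/15*h_W + 2/15*h_U

Substituting h_Z = 0 and rearranging gives the linear system (I - Q) h = 1:
  [14/15, -2/15, -2/15, -1/5] . (h_X, h_Y, h_W, h_U) = 1
  [-1/15, 14/15, -2/5, -1/3] . (h_X, h_Y, h_W, h_U) = 1
  [-1/5, -1/3, 14/15, -4/15] . (h_X, h_Y, h_W, h_U) = 1
  [-2/5, -1/3, -1/15, 13/15] . (h_X, h_Y, h_W, h_U) = 1

Solving yields:
  h_X = 19090/4941
  h_Y = 28145/4941
  h_W = 27275/4941
  h_U = 9145/1647

Starting state is Y, so the expected hitting time is h_Y = 28145/4941.

Answer: 28145/4941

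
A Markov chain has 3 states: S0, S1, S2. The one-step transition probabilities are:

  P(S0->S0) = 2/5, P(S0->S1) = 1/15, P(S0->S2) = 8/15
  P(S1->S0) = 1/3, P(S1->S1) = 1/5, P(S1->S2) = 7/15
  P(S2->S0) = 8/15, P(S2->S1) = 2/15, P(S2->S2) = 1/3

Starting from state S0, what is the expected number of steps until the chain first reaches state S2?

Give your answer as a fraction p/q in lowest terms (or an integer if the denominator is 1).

Answer: 195/103

Derivation:
Let h_i = expected steps to first reach S2 from state i.
Boundary: h_S2 = 0.
First-step equations for the other states:
  h_S0 = 1 + 2/5*h_S0 + 1/15*h_S1 + 8/15*h_S2
  h_S1 = 1 + 1/3*h_S0 + 1/5*h_S1 + 7/15*h_S2

Substituting h_S2 = 0 and rearranging gives the linear system (I - Q) h = 1:
  [3/5, -1/15] . (h_S0, h_S1) = 1
  [-1/3, 4/5] . (h_S0, h_S1) = 1

Solving yields:
  h_S0 = 195/103
  h_S1 = 210/103

Starting state is S0, so the expected hitting time is h_S0 = 195/103.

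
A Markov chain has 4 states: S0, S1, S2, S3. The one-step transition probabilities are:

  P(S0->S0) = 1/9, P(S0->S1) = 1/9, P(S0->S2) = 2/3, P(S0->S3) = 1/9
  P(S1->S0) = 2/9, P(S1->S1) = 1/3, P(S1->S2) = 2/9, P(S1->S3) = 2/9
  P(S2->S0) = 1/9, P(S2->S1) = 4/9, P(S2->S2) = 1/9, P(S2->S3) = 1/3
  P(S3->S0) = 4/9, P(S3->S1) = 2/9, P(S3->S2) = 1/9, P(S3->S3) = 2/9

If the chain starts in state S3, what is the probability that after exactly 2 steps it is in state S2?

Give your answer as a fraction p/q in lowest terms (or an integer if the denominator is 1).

Computing P^2 by repeated multiplication:
P^1 =
  S0: [1/9, 1/9, 2/3, 1/9]
  S1: [2/9, 1/3, 2/9, 2/9]
  S2: [1/9, 4/9, 1/9, 1/3]
  S3: [4/9, 2/9, 1/9, 2/9]
P^2 =
  S0: [13/81, 10/27, 5/27, 23/81]
  S1: [2/9, 23/81, 22/81, 2/9]
  S2: [22/81, 23/81, 2/9, 2/9]
  S3: [17/81, 2/9, 31/81, 5/27]

(P^2)[S3 -> S2] = 31/81

Answer: 31/81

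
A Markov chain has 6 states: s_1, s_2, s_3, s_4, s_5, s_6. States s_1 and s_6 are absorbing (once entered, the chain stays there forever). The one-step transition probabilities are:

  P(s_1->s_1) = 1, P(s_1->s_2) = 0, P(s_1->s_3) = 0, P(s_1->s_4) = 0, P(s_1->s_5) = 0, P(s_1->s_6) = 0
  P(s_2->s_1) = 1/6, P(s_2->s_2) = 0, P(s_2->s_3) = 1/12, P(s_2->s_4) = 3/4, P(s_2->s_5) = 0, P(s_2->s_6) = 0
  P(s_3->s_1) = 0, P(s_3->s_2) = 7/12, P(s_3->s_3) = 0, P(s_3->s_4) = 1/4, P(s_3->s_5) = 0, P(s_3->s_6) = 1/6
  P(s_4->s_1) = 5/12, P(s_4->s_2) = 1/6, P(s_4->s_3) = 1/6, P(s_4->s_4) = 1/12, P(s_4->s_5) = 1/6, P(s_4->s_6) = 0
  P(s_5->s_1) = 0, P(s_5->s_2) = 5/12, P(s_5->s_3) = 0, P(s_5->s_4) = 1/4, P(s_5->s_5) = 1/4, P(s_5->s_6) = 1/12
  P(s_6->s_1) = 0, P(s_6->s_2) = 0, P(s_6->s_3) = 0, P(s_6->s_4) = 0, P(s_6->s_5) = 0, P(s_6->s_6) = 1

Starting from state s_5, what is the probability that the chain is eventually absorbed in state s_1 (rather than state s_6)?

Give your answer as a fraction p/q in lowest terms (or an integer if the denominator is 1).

Let a_i = P(absorbed in s_1 | start in state i).
Boundary conditions: a_s_1 = 1, a_s_6 = 0.
For each transient state i, a_i = sum_j P(i->j) * a_j:
  a_s_2 = 1/6*a_s_1 + 0*a_s_2 + 1/12*a_s_3 + 3/4*a_s_4 + 0*a_s_5 + 0*a_s_6
  a_s_3 = 0*a_s_1 + 7/12*a_s_2 + 0*a_s_3 + 1/4*a_s_4 + 0*a_s_5 + 1/6*a_s_6
  a_s_4 = 5/12*a_s_1 + 1/6*a_s_2 + 1/6*a_s_3 + 1/12*a_s_4 + 1/6*a_s_5 + 0*a_s_6
  a_s_5 = 0*a_s_1 + 5/12*a_s_2 + 0*a_s_3 + 1/4*a_s_4 + 1/4*a_s_5 + 1/12*a_s_6

Substituting a_s_1 = 1 and a_s_6 = 0, rearrange to (I - Q) a = r where r[i] = P(i -> s_1):
  [1, -1/12, -3/4, 0] . (a_s_2, a_s_3, a_s_4, a_s_5) = 1/6
  [-7/12, 1, -1/4, 0] . (a_s_2, a_s_3, a_s_4, a_s_5) = 0
  [-1/6, -1/6, 11/12, -1/6] . (a_s_2, a_s_3, a_s_4, a_s_5) = 5/12
  [-5/12, 0, -1/4, 3/4] . (a_s_2, a_s_3, a_s_4, a_s_5) = 0

Solving yields:
  a_s_2 = 2373/2617
  a_s_3 = 1975/2617
  a_s_4 = 2363/2617
  a_s_5 = 2106/2617

Starting state is s_5, so the absorption probability is a_s_5 = 2106/2617.

Answer: 2106/2617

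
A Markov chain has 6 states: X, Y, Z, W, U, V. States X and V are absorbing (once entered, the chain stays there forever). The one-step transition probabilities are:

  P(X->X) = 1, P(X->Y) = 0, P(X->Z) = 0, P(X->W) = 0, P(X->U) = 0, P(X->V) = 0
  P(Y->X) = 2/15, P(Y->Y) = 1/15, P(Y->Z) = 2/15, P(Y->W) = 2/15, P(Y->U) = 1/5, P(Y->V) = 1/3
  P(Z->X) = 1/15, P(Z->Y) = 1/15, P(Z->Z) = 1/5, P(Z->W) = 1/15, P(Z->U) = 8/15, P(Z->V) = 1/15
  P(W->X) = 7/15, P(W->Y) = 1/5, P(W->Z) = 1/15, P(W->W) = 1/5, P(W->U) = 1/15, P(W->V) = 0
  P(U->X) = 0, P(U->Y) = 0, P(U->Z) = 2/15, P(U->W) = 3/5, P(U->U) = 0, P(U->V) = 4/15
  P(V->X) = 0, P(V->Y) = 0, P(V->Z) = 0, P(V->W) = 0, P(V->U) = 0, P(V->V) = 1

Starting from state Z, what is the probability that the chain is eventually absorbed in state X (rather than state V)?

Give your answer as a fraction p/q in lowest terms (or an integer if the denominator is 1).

Let a_i = P(absorbed in X | start in state i).
Boundary conditions: a_X = 1, a_V = 0.
For each transient state i, a_i = sum_j P(i->j) * a_j:
  a_Y = 2/15*a_X + 1/15*a_Y + 2/15*a_Z + 2/15*a_W + 1/5*a_U + 1/3*a_V
  a_Z = 1/15*a_X + 1/15*a_Y + 1/5*a_Z + 1/15*a_W + 8/15*a_U + 1/15*a_V
  a_W = 7/15*a_X + 1/5*a_Y + 1/15*a_Z + 1/5*a_W + 1/15*a_U + 0*a_V
  a_U = 0*a_X + 0*a_Y + 2/15*a_Z + 3/5*a_W + 0*a_U + 4/15*a_V

Substituting a_X = 1 and a_V = 0, rearrange to (I - Q) a = r where r[i] = P(i -> X):
  [14/15, -2/15, -2/15, -1/5] . (a_Y, a_Z, a_W, a_U) = 2/15
  [-1/15, 4/5, -1/15, -8/15] . (a_Y, a_Z, a_W, a_U) = 1/15
  [-1/5, -1/15, 4/5, -1/15] . (a_Y, a_Z, a_W, a_U) = 7/15
  [0, -2/15, -3/5, 1] . (a_Y, a_Z, a_W, a_U) = 0

Solving yields:
  a_Y = 9841/21823
  a_Z = 12012/21823
  a_W = 17184/21823
  a_U = 11912/21823

Starting state is Z, so the absorption probability is a_Z = 12012/21823.

Answer: 12012/21823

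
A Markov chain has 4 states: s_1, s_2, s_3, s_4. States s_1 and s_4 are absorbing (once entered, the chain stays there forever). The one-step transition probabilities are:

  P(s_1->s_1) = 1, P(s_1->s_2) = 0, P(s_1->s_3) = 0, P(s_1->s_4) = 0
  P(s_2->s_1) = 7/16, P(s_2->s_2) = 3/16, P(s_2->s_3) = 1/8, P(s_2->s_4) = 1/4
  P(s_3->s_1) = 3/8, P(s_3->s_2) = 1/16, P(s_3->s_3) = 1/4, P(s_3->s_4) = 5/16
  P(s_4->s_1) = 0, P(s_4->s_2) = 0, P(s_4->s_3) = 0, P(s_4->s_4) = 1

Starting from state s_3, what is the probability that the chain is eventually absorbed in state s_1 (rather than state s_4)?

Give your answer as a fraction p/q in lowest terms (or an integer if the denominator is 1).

Let a_i = P(absorbed in s_1 | start in state i).
Boundary conditions: a_s_1 = 1, a_s_4 = 0.
For each transient state i, a_i = sum_j P(i->j) * a_j:
  a_s_2 = 7/16*a_s_1 + 3/16*a_s_2 + 1/8*a_s_3 + 1/4*a_s_4
  a_s_3 = 3/8*a_s_1 + 1/16*a_s_2 + 1/4*a_s_3 + 5/16*a_s_4

Substituting a_s_1 = 1 and a_s_4 = 0, rearrange to (I - Q) a = r where r[i] = P(i -> s_1):
  [13/16, -1/8] . (a_s_2, a_s_3) = 7/16
  [-1/16, 3/4] . (a_s_2, a_s_3) = 3/8

Solving yields:
  a_s_2 = 48/77
  a_s_3 = 85/154

Starting state is s_3, so the absorption probability is a_s_3 = 85/154.

Answer: 85/154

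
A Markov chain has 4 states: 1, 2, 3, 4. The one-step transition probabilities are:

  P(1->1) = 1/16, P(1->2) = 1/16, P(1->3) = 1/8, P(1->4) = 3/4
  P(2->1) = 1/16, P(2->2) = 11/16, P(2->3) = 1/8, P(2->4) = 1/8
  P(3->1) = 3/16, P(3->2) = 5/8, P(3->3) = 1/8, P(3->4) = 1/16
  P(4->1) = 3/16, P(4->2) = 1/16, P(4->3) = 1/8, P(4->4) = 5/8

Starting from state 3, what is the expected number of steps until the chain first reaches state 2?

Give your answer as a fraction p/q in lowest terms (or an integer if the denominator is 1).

Answer: 56/17

Derivation:
Let h_i = expected steps to first reach 2 from state i.
Boundary: h_2 = 0.
First-step equations for the other states:
  h_1 = 1 + 1/16*h_1 + 1/16*h_2 + 1/8*h_3 + 3/4*h_4
  h_3 = 1 + 3/16*h_1 + 5/8*h_2 + 1/8*h_3 + 1/16*h_4
  h_4 = 1 + 3/16*h_1 + 1/16*h_2 + 1/8*h_3 + 5/8*h_4

Substituting h_2 = 0 and rearranging gives the linear system (I - Q) h = 1:
  [15/16, -1/8, -3/4] . (h_1, h_3, h_4) = 1
  [-3/16, 7/8, -1/16] . (h_1, h_3, h_4) = 1
  [-3/16, -1/8, 3/8] . (h_1, h_3, h_4) = 1

Solving yields:
  h_1 = 128/17
  h_3 = 56/17
  h_4 = 128/17

Starting state is 3, so the expected hitting time is h_3 = 56/17.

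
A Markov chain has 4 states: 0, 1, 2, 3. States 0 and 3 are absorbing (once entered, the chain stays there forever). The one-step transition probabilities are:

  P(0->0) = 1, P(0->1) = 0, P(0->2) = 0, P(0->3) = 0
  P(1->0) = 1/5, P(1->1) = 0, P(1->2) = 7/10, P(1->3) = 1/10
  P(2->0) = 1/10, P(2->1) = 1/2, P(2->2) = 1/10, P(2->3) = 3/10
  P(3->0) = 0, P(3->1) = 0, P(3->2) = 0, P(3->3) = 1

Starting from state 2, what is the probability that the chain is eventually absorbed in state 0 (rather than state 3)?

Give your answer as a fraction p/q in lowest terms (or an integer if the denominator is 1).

Answer: 4/11

Derivation:
Let a_i = P(absorbed in 0 | start in state i).
Boundary conditions: a_0 = 1, a_3 = 0.
For each transient state i, a_i = sum_j P(i->j) * a_j:
  a_1 = 1/5*a_0 + 0*a_1 + 7/10*a_2 + 1/10*a_3
  a_2 = 1/10*a_0 + 1/2*a_1 + 1/10*a_2 + 3/10*a_3

Substituting a_0 = 1 and a_3 = 0, rearrange to (I - Q) a = r where r[i] = P(i -> 0):
  [1, -7/10] . (a_1, a_2) = 1/5
  [-1/2, 9/10] . (a_1, a_2) = 1/10

Solving yields:
  a_1 = 5/11
  a_2 = 4/11

Starting state is 2, so the absorption probability is a_2 = 4/11.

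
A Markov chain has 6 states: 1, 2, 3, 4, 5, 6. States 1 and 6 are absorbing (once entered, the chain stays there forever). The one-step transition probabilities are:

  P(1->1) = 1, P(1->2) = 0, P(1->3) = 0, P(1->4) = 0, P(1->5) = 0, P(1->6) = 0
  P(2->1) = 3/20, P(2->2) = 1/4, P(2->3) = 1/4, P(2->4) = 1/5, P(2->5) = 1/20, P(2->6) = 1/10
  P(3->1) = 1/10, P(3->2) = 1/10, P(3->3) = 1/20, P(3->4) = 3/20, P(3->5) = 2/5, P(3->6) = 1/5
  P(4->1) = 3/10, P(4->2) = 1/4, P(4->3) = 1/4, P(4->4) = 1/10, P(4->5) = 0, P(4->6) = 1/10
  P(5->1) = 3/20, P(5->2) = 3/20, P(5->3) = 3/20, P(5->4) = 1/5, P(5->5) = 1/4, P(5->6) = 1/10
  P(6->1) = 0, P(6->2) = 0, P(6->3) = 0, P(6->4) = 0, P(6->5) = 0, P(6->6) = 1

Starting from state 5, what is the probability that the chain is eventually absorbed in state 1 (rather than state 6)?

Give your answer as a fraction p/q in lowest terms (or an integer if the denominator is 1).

Let a_i = P(absorbed in 1 | start in state i).
Boundary conditions: a_1 = 1, a_6 = 0.
For each transient state i, a_i = sum_j P(i->j) * a_j:
  a_2 = 3/20*a_1 + 1/4*a_2 + 1/4*a_3 + 1/5*a_4 + 1/20*a_5 + 1/10*a_6
  a_3 = 1/10*a_1 + 1/10*a_2 + 1/20*a_3 + 3/20*a_4 + 2/5*a_5 + 1/5*a_6
  a_4 = 3/10*a_1 + 1/4*a_2 + 1/4*a_3 + 1/10*a_4 + 0*a_5 + 1/10*a_6
  a_5 = 3/20*a_1 + 3/20*a_2 + 3/20*a_3 + 1/5*a_4 + 1/4*a_5 + 1/10*a_6

Substituting a_1 = 1 and a_6 = 0, rearrange to (I - Q) a = r where r[i] = P(i -> 1):
  [3/4, -1/4, -1/5, -1/20] . (a_2, a_3, a_4, a_5) = 3/20
  [-1/10, 19/20, -3/20, -2/5] . (a_2, a_3, a_4, a_5) = 1/10
  [-1/4, -1/4, 9/10, 0] . (a_2, a_3, a_4, a_5) = 3/10
  [-3/20, -3/20, -1/5, 3/4] . (a_2, a_3, a_4, a_5) = 3/20

Solving yields:
  a_2 = 7273/12514
  a_3 = 6449/12514
  a_4 = 7983/12514
  a_5 = 3688/6257

Starting state is 5, so the absorption probability is a_5 = 3688/6257.

Answer: 3688/6257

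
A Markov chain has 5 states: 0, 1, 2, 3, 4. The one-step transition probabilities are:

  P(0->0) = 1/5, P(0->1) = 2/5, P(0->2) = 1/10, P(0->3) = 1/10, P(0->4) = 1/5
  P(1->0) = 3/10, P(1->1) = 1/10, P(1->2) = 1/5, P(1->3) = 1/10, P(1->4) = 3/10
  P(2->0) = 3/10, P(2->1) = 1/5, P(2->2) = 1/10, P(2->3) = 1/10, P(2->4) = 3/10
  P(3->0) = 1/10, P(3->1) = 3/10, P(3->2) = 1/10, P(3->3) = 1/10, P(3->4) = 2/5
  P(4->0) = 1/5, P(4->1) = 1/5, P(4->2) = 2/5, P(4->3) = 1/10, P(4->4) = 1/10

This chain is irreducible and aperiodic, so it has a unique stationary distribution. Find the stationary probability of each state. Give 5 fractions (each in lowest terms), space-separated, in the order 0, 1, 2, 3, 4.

Answer: 61/262 3361/14410 281/1441 1/10 313/1310

Derivation:
The stationary distribution satisfies pi = pi * P, i.e.:
  pi_0 = 1/5*pi_0 + 3/10*pi_1 + 3/10*pi_2 + 1/10*pi_3 + 1/5*pi_4
  pi_1 = 2/5*pi_0 + 1/10*pi_1 + 1/5*pi_2 + 3/10*pi_3 + 1/5*pi_4
  pi_2 = 1/10*pi_0 + 1/5*pi_1 + 1/10*pi_2 + 1/10*pi_3 + 2/5*pi_4
  pi_3 = 1/10*pi_0 + 1/10*pi_1 + 1/10*pi_2 + 1/10*pi_3 + 1/10*pi_4
  pi_4 = 1/5*pi_0 + 3/10*pi_1 + 3/10*pi_2 + 2/5*pi_3 + 1/10*pi_4
with normalization: pi_0 + pi_1 + pi_2 + pi_3 + pi_4 = 1.

Using the first 4 balance equations plus normalization, the linear system A*pi = b is:
  [-4/5, 3/10, 3/10, 1/10, 1/5] . pi = 0
  [2/5, -9/10, 1/5, 3/10, 1/5] . pi = 0
  [1/10, 1/5, -9/10, 1/10, 2/5] . pi = 0
  [1/10, 1/10, 1/10, -9/10, 1/10] . pi = 0
  [1, 1, 1, 1, 1] . pi = 1

Solving yields:
  pi_0 = 61/262
  pi_1 = 3361/14410
  pi_2 = 281/1441
  pi_3 = 1/10
  pi_4 = 313/1310

Verification (pi * P):
  61/262*1/5 + 3361/14410*3/10 + 281/1441*3/10 + 1/10*1/10 + 313/1310*1/5 = 61/262 = pi_0  (ok)
  61/262*2/5 + 3361/14410*1/10 + 281/1441*1/5 + 1/10*3/10 + 313/1310*1/5 = 3361/14410 = pi_1  (ok)
  61/262*1/10 + 3361/14410*1/5 + 281/1441*1/10 + 1/10*1/10 + 313/1310*2/5 = 281/1441 = pi_2  (ok)
  61/262*1/10 + 3361/14410*1/10 + 281/1441*1/10 + 1/10*1/10 + 313/1310*1/10 = 1/10 = pi_3  (ok)
  61/262*1/5 + 3361/14410*3/10 + 281/1441*3/10 + 1/10*2/5 + 313/1310*1/10 = 313/1310 = pi_4  (ok)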